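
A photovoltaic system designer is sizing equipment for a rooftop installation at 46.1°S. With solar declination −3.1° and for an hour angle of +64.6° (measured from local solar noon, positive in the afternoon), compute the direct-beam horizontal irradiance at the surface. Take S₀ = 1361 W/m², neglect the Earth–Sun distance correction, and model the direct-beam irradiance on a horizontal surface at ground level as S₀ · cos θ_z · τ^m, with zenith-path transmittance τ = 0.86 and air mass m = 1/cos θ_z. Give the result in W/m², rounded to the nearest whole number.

292 W/m²

cos θ_z = sin(-46.1°) sin(-3.1°) + cos(-46.1°) cos(-3.1°) cos(64.60°) = 0.0390 + 0.2970 = 0.3360.
Air mass m = 1/cos θ_z = 1/0.3360 = 2.976; τ^m = 0.86^2.976 = 0.6384.
Surface direct beam = 1361 × 0.3360 × 0.6384 = 291.94 W/m².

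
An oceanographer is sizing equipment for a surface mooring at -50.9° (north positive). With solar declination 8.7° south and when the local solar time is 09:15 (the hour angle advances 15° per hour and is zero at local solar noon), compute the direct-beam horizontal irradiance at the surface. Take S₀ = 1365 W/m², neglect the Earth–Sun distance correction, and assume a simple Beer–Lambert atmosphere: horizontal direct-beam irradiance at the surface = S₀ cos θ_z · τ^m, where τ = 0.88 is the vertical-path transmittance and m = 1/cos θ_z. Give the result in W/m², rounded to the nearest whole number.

643 W/m²

Hour angle H = 15° × (9.25 − 12) = -41.25°.
cos θ_z = sin(-50.9°) sin(-8.7°) + cos(-50.9°) cos(-8.7°) cos(-41.25°) = 0.1174 + 0.4687 = 0.5861.
Air mass m = 1/cos θ_z = 1/0.5861 = 1.706; τ^m = 0.88^1.706 = 0.8041.
Surface direct beam = 1365 × 0.5861 × 0.8041 = 643.30 W/m².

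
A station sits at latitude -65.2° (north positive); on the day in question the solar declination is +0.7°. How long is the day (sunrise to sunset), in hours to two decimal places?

11.80 hours

−tan φ tan δ = −(-2.1642)(0.0122) = 0.0264; H_s = arccos(0.0264) = 88.49°.
Day length = 2 H_s / 15° h⁻¹ = 176.98° / 15 = 11.799 h.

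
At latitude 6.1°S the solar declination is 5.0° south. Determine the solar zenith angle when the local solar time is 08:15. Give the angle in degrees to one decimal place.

56.0°

Hour angle H = 15° × (8.25 − 12) = -56.25°.
With φ = -6.1°, δ = -5.0°, H = -56.25°: sin φ sin δ = 0.0093, cos φ cos δ cos H = 0.5503, so cos θ_z = 0.5596.
θ_z = arccos(0.5596) = 55.97°.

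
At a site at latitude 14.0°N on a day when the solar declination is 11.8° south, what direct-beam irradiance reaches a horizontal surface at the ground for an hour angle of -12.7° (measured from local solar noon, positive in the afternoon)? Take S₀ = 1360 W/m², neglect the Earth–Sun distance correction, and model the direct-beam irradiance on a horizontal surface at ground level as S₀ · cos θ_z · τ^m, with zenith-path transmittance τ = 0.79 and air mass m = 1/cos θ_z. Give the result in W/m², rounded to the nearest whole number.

cos θ_z = sin(14.0°) sin(-11.8°) + cos(14.0°) cos(-11.8°) cos(-12.70°) = -0.0495 + 0.9266 = 0.8771.
Air mass m = 1/cos θ_z = 1/0.8771 = 1.140; τ^m = 0.79^1.140 = 0.7644.
Surface direct beam = 1360 × 0.8771 × 0.7644 = 911.82 W/m².

912 W/m²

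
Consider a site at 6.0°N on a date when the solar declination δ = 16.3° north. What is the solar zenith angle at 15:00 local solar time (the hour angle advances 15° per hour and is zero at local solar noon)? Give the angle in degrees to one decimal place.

45.2°

Hour angle H = 15° × (15 − 12) = 45.00°.
cos θ_z = sin φ sin δ + cos φ cos δ cos H = (0.1045)(0.2807) + (0.9945)(0.9598)(0.7071) = 0.7043.
θ_z = arccos(0.7043) = 45.23°.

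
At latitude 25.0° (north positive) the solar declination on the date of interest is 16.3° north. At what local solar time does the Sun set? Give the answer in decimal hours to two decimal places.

The sunset hour angle satisfies cos H_s = −tan φ tan δ = -0.1364, giving H_s = 97.84°.
Sunset is at 12 + H_s/15 = 12 + 6.523 = 18.523 h local solar time.

18.52 h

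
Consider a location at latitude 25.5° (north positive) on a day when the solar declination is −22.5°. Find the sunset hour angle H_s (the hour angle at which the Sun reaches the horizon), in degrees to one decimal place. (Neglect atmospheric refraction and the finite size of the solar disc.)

The sunset hour angle satisfies cos H_s = −tan φ tan δ = 0.1976, giving H_s = 78.60°.

78.6°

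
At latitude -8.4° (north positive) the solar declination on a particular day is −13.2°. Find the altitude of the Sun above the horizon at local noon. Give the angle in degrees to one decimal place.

85.2°

At local solar noon the hour angle is zero, so the elevation is 90° − |φ − δ| = 90° − |-8.4° − (-13.2°)| = 90° − 4.8° = 85.2°.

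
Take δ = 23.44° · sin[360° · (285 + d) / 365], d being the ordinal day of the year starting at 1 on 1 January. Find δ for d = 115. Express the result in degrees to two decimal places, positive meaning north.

+13.28°

360 × (285 + 115) / 365 = 394.521°; sin(394.521°) = 0.5667.
δ = 23.44 × 0.5667 = 13.283° ≈ +13.28°.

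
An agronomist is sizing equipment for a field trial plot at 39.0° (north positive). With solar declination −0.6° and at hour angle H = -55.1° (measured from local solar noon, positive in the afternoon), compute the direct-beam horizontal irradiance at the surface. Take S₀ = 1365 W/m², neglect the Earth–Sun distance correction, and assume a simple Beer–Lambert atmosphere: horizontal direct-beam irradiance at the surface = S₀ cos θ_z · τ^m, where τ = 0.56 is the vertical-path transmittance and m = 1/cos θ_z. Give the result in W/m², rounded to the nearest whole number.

cos θ_z = sin φ sin δ + cos φ cos δ cos H = (0.6293)(-0.0105) + (0.7771)(0.9999)(0.5721) = 0.4379.
Air mass m = 1/cos θ_z = 1/0.4379 = 2.284; τ^m = 0.56^2.284 = 0.2660.
Surface direct beam = 1365 × 0.4379 × 0.2660 = 159.00 W/m².

159 W/m²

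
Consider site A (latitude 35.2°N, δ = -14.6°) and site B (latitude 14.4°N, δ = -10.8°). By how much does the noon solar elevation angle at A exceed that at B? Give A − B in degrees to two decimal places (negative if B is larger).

A: 90° − |35.2 − (-14.6)| = 40.20°.
B: 90° − |14.4 − (-10.8)| = 64.80°.
A − B = 40.20 − 64.80 = -24.60°.

-24.60°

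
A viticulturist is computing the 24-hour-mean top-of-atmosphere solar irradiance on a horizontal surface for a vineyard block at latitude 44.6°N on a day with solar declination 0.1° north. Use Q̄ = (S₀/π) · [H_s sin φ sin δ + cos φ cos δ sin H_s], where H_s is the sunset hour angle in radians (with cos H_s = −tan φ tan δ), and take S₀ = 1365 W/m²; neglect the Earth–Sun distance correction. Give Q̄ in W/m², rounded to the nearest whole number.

−tan φ tan δ = −(0.9861)(0.0017) = -0.0017; H_s = arccos(-0.0017) = 90.10°. In radians, H_s = 1.5725.
H_s sin φ sin δ = 1.5725 × 0.7022 × 0.0017 = 0.0019.
cos φ cos δ sin H_s = 0.7120 × 1.0000 × 1.0000 = 0.7120.
Q̄ = (1365/π) × (0.0019 + 0.7120) = 434.49 × 0.7139 = 310.18 W/m².

310 W/m²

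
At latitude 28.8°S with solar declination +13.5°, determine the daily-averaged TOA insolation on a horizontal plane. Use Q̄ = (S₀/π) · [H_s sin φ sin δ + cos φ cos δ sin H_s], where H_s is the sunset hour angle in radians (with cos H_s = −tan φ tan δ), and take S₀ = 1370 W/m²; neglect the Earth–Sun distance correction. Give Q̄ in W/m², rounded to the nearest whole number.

The sunset hour angle satisfies cos H_s = −tan φ tan δ = 0.1320, giving H_s = 82.41°. In radians, H_s = 1.4383.
H_s sin φ sin δ = 1.4383 × -0.4818 × 0.2334 = -0.1617.
cos φ cos δ sin H_s = 0.8763 × 0.9724 × 0.9912 = 0.8446.
Q̄ = (1370/π) × (-0.1617 + 0.8446) = 436.08 × 0.6829 = 297.80 W/m².

298 W/m²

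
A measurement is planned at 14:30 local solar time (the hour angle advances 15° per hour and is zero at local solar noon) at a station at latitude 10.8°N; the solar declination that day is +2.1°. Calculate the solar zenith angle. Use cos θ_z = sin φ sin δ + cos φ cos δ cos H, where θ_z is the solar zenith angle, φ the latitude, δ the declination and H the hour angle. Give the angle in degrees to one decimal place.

38.2°

Hour angle H = 15° × (14.5 − 12) = 37.50°.
With φ = 10.8°, δ = 2.1°, H = 37.50°: sin φ sin δ = 0.0069, cos φ cos δ cos H = 0.7788, so cos θ_z = 0.7857.
θ_z = arccos(0.7857) = 38.21°.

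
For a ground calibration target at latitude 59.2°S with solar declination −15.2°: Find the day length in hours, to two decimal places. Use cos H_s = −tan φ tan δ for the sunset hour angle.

15.62 hours

cos H_s = −tan(-59.2°) · tan(-15.2°) = -0.4558, so H_s = arccos(-0.4558) = 117.12°.
Day length = 2 H_s / 15° h⁻¹ = 234.24° / 15 = 15.616 h.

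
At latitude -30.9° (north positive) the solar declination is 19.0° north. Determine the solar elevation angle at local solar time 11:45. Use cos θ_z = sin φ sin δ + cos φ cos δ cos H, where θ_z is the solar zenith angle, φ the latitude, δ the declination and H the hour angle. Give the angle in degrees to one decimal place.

40.0°

Hour angle H = 15° × (11.75 − 12) = -3.75°.
cos θ_z = sin φ sin δ + cos φ cos δ cos H = (-0.5135)(0.3256) + (0.8581)(0.9455)(0.9979) = 0.6424.
θ_z = arccos(0.6424) = 50.03°, so the elevation is 90° − 50.03° = 39.97°.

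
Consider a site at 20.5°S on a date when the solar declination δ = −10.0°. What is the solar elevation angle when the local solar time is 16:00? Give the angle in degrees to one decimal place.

Hour angle H = 15° × (16 − 12) = 60.00°.
cos θ_z = sin φ sin δ + cos φ cos δ cos H = (-0.3502)(-0.1736) + (0.9367)(0.9848)(0.5000) = 0.5220.
θ_z = arccos(0.5220) = 58.53°, so the elevation is 90° − 58.53° = 31.47°.

31.5°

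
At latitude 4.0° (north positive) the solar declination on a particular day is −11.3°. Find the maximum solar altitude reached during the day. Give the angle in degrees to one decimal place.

74.7°

At local solar noon the hour angle is zero, so the elevation is 90° − |φ − δ| = 90° − |4.0° − (-11.3°)| = 90° − 15.3° = 74.7°.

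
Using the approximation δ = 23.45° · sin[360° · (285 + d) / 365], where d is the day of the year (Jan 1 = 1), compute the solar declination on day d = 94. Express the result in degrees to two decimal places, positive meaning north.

+5.60°

360 × (285 + 94) / 365 = 373.808°; sin(373.808°) = 0.2387.
δ = 23.45 × 0.2387 = 5.598° ≈ +5.60°.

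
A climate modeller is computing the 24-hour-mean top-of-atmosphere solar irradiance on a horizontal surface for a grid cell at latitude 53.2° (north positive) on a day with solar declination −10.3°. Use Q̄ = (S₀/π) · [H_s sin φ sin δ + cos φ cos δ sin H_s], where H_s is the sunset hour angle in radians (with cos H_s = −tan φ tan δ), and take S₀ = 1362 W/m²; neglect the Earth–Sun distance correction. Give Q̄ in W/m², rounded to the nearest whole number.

−tan φ tan δ = −(1.3367)(-0.1817) = 0.2429; H_s = arccos(0.2429) = 75.94°. In radians, H_s = 1.3254.
H_s sin φ sin δ = 1.3254 × 0.8007 × -0.1788 = -0.1898.
cos φ cos δ sin H_s = 0.5990 × 0.9839 × 0.9700 = 0.5717.
Q̄ = (1362/π) × (-0.1898 + 0.5717) = 433.54 × 0.3819 = 165.57 W/m².

166 W/m²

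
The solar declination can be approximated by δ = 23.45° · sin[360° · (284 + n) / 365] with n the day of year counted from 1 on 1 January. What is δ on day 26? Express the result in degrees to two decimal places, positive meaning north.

360 × (284 + 26) / 365 = 305.753°; sin(305.753°) = -0.8115.
δ = 23.45 × -0.8115 = -19.030° ≈ -19.03°.

-19.03°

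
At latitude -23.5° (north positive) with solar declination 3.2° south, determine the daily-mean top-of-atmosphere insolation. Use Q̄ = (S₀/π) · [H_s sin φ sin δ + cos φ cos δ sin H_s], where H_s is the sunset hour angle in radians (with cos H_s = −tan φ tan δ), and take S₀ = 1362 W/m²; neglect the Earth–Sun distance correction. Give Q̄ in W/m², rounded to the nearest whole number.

412 W/m²

−tan φ tan δ = −(-0.4348)(-0.0559) = -0.0243; H_s = arccos(-0.0243) = 91.39°. In radians, H_s = 1.5951.
H_s sin φ sin δ = 1.5951 × -0.3987 × -0.0558 = 0.0355.
cos φ cos δ sin H_s = 0.9171 × 0.9984 × 0.9997 = 0.9154.
Q̄ = (1362/π) × (0.0355 + 0.9154) = 433.54 × 0.9509 = 412.25 W/m².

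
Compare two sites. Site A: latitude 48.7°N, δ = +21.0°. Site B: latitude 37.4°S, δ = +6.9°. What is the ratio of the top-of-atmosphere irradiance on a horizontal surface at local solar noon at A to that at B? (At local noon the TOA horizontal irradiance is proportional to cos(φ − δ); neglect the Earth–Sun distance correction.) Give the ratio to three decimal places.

A: cos θ_z = cos(48.7° − (21.0°)) = 0.8854.
B: cos θ_z = cos(-37.4° − (6.9°)) = 0.7157.
Ratio A/B = 0.8854 / 0.7157 = 1.2371.

1.237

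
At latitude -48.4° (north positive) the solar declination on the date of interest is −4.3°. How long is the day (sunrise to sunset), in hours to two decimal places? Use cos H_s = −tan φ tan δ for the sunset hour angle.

The sunset hour angle satisfies cos H_s = −tan φ tan δ = -0.0847, giving H_s = 94.86°.
Day length = 2 H_s / 15° h⁻¹ = 189.72° / 15 = 12.648 h.

12.65 hours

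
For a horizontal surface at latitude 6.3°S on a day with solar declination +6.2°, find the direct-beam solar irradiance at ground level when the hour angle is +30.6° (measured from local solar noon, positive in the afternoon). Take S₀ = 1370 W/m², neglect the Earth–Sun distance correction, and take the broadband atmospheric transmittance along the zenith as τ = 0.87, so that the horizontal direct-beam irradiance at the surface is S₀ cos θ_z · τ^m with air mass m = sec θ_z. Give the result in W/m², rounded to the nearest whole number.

973 W/m²

cos θ_z = sin φ sin δ + cos φ cos δ cos H = (-0.1097)(0.1080) + (0.9940)(0.9942)(0.8607) = 0.8387.
Air mass m = 1/cos θ_z = 1/0.8387 = 1.192; τ^m = 0.87^1.192 = 0.8470.
Surface direct beam = 1370 × 0.8387 × 0.8470 = 973.22 W/m².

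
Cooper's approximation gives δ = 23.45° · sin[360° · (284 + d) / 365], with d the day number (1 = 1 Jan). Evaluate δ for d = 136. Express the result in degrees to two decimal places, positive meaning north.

+19.03°

360 × (284 + 136) / 365 = 414.247°; sin(414.247°) = 0.8115.
δ = 23.45 × 0.8115 = 19.030° ≈ +19.03°.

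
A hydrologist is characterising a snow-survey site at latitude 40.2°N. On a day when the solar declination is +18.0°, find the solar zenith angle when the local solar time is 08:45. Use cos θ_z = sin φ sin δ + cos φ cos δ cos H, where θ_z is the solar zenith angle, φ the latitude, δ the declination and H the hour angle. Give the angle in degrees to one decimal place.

Hour angle H = 15° × (8.75 − 12) = -48.75°.
cos θ_z = sin(40.2°) sin(18.0°) + cos(40.2°) cos(18.0°) cos(-48.75°) = 0.1995 + 0.4790 = 0.6785.
θ_z = arccos(0.6785) = 47.27°.

47.3°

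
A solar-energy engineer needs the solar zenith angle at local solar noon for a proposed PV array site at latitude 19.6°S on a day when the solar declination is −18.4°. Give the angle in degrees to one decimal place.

1.2°

At local solar noon the hour angle is zero, so the zenith angle is |φ − δ| = |-19.6° − (-18.4°)| = 1.2°.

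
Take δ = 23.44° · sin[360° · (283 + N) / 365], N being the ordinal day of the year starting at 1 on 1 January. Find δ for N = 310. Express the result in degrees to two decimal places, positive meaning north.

-16.54°

360 × (283 + 310) / 365 = 584.877°; sin(584.877°) = -0.7056.
δ = 23.44 × -0.7056 = -16.539° ≈ -16.54°.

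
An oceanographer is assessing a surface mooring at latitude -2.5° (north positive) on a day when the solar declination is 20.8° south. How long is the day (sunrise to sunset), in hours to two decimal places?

12.13 hours

cos H_s = −tan(-2.5°) · tan(-20.8°) = -0.0166, so H_s = arccos(-0.0166) = 90.95°.
Day length = 2 H_s / 15° h⁻¹ = 181.90° / 15 = 12.127 h.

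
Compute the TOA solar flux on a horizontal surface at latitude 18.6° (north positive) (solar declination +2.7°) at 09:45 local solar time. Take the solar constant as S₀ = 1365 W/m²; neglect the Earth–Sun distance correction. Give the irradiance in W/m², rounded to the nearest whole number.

1095 W/m²

Hour angle H = 15° × (9.75 − 12) = -33.75°.
cos θ_z = sin(18.6°) sin(2.7°) + cos(18.6°) cos(2.7°) cos(-33.75°) = 0.0150 + 0.7872 = 0.8022.
Top-of-atmosphere irradiance = S₀ cos θ_z = 1365 × 0.8022 = 1095.00 W/m².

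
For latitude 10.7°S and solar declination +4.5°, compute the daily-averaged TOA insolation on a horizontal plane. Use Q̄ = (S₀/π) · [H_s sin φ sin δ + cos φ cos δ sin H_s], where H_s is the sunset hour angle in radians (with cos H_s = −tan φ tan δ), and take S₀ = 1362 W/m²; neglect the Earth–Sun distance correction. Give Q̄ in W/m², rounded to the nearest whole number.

The sunset hour angle satisfies cos H_s = −tan φ tan δ = 0.0149, giving H_s = 89.15°. In radians, H_s = 1.5560.
H_s sin φ sin δ = 1.5560 × -0.1857 × 0.0785 = -0.0227.
cos φ cos δ sin H_s = 0.9826 × 0.9969 × 0.9999 = 0.9795.
Q̄ = (1362/π) × (-0.0227 + 0.9795) = 433.54 × 0.9568 = 414.81 W/m².

415 W/m²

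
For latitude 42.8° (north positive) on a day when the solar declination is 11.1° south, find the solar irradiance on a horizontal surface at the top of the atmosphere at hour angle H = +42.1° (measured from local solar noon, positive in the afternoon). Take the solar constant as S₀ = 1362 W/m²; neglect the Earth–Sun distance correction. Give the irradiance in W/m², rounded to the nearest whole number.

cos θ_z = sin φ sin δ + cos φ cos δ cos H = (0.6794)(-0.1925) + (0.7337)(0.9813)(0.7420) = 0.4034.
Top-of-atmosphere irradiance = S₀ cos θ_z = 1362 × 0.4034 = 549.43 W/m².

549 W/m²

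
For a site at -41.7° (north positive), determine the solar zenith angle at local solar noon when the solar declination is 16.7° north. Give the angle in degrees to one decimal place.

58.4°

At local solar noon the hour angle is zero, so the zenith angle is |φ − δ| = |-41.7° − (16.7°)| = 58.4°.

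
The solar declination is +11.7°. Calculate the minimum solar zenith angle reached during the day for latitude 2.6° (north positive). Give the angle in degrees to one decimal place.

At local solar noon the hour angle is zero, so the zenith angle is |φ − δ| = |2.6° − (11.7°)| = 9.1°.

9.1°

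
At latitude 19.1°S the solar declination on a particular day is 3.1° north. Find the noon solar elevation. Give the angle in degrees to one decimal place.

67.8°

At local solar noon the hour angle is zero, so the elevation is 90° − |φ − δ| = 90° − |-19.1° − (3.1°)| = 90° − 22.2° = 67.8°.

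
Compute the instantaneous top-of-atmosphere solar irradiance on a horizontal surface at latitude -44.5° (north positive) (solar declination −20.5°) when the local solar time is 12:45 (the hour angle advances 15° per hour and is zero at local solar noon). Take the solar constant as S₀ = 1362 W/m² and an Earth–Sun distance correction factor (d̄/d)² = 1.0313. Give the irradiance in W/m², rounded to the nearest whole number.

Hour angle H = 15° × (12.75 − 12) = 11.25°.
cos θ_z = sin(-44.5°) sin(-20.5°) + cos(-44.5°) cos(-20.5°) cos(11.25°) = 0.2455 + 0.6552 = 0.9007.
Top-of-atmosphere irradiance = S₀ (d̄/d)² cos θ_z = 1362 × 1.0313 × 0.9007 = 1265.15 W/m².

1265 W/m²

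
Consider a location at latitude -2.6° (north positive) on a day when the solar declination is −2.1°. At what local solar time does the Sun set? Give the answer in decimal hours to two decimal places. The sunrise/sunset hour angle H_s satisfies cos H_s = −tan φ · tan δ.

18.01 h

cos H_s = −tan(-2.6°) · tan(-2.1°) = -0.0017, so H_s = arccos(-0.0017) = 90.10°.
Sunset is at 12 + H_s/15 = 12 + 6.007 = 18.007 h local solar time.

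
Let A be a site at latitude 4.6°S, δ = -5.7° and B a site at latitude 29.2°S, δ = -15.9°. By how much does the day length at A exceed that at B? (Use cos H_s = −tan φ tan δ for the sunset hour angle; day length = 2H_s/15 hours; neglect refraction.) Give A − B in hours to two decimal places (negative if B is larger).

A: H_s = arccos(−tan -4.6° · tan -5.7°) = 90.46°, so 2H_s/15 = 12.0613 h.
B: H_s = arccos(−tan -29.2° · tan -15.9°) = 99.16°, so 2H_s/15 = 13.2213 h.
A − B = 12.0613 − 13.2213 = -1.1600 h.

-1.16 h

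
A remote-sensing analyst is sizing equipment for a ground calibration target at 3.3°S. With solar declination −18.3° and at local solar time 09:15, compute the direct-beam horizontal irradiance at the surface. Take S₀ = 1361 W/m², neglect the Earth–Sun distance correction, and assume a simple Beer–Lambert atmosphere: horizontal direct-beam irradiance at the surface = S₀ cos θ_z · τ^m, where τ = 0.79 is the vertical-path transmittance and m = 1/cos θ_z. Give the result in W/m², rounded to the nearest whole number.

720 W/m²

Hour angle H = 15° × (9.25 − 12) = -41.25°.
cos θ_z = sin(-3.3°) sin(-18.3°) + cos(-3.3°) cos(-18.3°) cos(-41.25°) = 0.0181 + 0.7126 = 0.7307.
Air mass m = 1/cos θ_z = 1/0.7307 = 1.369; τ^m = 0.79^1.369 = 0.7242.
Surface direct beam = 1361 × 0.7307 × 0.7242 = 720.20 W/m².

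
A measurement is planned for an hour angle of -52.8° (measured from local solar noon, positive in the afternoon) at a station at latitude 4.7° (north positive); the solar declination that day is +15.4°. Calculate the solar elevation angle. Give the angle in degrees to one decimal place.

cos θ_z = sin(4.7°) sin(15.4°) + cos(4.7°) cos(15.4°) cos(-52.80°) = 0.0218 + 0.5809 = 0.6027.
θ_z = arccos(0.6027) = 52.94°, so the elevation is 90° − 52.94° = 37.06°.

37.1°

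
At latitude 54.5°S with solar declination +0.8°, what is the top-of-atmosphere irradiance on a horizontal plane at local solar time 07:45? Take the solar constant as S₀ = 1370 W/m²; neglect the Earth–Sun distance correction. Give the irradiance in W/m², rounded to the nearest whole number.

Hour angle H = 15° × (7.75 − 12) = -63.75°.
cos θ_z = sin(-54.5°) sin(0.8°) + cos(-54.5°) cos(0.8°) cos(-63.75°) = -0.0114 + 0.2568 = 0.2454.
Top-of-atmosphere irradiance = S₀ cos θ_z = 1370 × 0.2454 = 336.20 W/m².

336 W/m²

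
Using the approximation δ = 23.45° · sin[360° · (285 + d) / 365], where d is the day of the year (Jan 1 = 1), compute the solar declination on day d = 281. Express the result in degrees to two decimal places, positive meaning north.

-7.34°

360 × (285 + 281) / 365 = 558.247°; sin(558.247°) = -0.3131.
δ = 23.45 × -0.3131 = -7.342° ≈ -7.34°.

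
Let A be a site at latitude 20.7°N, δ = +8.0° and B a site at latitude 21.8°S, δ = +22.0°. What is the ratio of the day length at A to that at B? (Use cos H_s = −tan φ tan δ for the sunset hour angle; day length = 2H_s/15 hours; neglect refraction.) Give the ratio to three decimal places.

A: H_s = arccos(−tan 20.7° · tan 8.0°) = 93.04°, so 2H_s/15 = 12.4053 h.
B: H_s = arccos(−tan -21.8° · tan 22.0°) = 80.70°, so 2H_s/15 = 10.7600 h.
Ratio A/B = 12.4053 / 10.7600 = 1.1529.

1.153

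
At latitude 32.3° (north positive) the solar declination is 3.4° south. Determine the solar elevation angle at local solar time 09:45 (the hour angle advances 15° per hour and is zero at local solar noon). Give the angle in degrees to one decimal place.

Hour angle H = 15° × (9.75 − 12) = -33.75°.
With φ = 32.3°, δ = -3.4°, H = -33.75°: sin φ sin δ = -0.0317, cos φ cos δ cos H = 0.7016, so cos θ_z = 0.6699.
θ_z = arccos(0.6699) = 47.94°, so the elevation is 90° − 47.94° = 42.06°.

42.1°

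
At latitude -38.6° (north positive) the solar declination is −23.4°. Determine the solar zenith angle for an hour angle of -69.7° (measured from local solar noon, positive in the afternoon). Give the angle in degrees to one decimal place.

cos θ_z = sin φ sin δ + cos φ cos δ cos H = (-0.6239)(-0.3971) + (0.7815)(0.9178)(0.3469) = 0.4966.
θ_z = arccos(0.4966) = 60.22°.

60.2°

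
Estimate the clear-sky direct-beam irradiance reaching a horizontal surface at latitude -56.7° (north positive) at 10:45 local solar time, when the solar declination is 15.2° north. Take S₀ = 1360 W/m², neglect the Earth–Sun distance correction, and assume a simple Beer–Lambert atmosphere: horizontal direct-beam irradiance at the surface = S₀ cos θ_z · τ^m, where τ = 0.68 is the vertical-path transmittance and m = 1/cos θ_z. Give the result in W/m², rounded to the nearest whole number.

98 W/m²

Hour angle H = 15° × (10.75 − 12) = -18.75°.
cos θ_z = sin(-56.7°) sin(15.2°) + cos(-56.7°) cos(15.2°) cos(-18.75°) = -0.2191 + 0.5017 = 0.2826.
Air mass m = 1/cos θ_z = 1/0.2826 = 3.539; τ^m = 0.68^3.539 = 0.2554.
Surface direct beam = 1360 × 0.2826 × 0.2554 = 98.16 W/m².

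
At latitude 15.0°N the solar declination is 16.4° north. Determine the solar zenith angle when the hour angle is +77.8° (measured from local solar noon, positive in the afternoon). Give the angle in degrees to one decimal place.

cos θ_z = sin φ sin δ + cos φ cos δ cos H = (0.2588)(0.2823) + (0.9659)(0.9593)(0.2113) = 0.2688.
θ_z = arccos(0.2688) = 74.41°.

74.4°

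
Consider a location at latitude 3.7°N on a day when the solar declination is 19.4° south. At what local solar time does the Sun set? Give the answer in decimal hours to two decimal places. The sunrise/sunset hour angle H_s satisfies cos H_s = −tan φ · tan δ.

−tan φ tan δ = −(0.0647)(-0.3522) = 0.0228; H_s = arccos(0.0228) = 88.69°.
Sunset is at 12 + H_s/15 = 12 + 5.913 = 17.913 h local solar time.

17.91 h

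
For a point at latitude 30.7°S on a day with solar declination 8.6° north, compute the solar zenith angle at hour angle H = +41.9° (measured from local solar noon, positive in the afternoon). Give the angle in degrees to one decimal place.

56.2°

With φ = -30.7°, δ = 8.6°, H = 41.90°: sin φ sin δ = -0.0763, cos φ cos δ cos H = 0.6328, so cos θ_z = 0.5565.
θ_z = arccos(0.5565) = 56.19°.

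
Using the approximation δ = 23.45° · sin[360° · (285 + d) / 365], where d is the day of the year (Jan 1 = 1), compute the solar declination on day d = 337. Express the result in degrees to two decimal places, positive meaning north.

-22.48°

360 × (285 + 337) / 365 = 613.479°; sin(613.479°) = -0.9587.
δ = 23.45 × -0.9587 = -22.482° ≈ -22.48°.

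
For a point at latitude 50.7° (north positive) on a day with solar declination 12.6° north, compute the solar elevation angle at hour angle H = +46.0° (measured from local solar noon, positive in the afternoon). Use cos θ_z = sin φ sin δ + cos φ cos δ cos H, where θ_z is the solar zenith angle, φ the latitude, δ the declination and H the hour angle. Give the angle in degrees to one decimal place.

36.7°

cos θ_z = sin(50.7°) sin(12.6°) + cos(50.7°) cos(12.6°) cos(46.00°) = 0.1688 + 0.4294 = 0.5982.
θ_z = arccos(0.5982) = 53.26°, so the elevation is 90° − 53.26° = 36.74°.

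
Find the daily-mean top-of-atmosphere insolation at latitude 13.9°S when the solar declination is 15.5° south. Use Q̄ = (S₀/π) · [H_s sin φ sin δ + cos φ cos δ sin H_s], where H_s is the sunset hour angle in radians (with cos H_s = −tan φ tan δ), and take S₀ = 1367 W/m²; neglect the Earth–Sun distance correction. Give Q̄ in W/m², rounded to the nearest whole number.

−tan φ tan δ = −(-0.2475)(-0.2773) = -0.0686; H_s = arccos(-0.0686) = 93.93°. In radians, H_s = 1.6394.
H_s sin φ sin δ = 1.6394 × -0.2402 × -0.2672 = 0.1052.
cos φ cos δ sin H_s = 0.9707 × 0.9636 × 0.9976 = 0.9331.
Q̄ = (1367/π) × (0.1052 + 0.9331) = 435.13 × 1.0383 = 451.80 W/m².

452 W/m²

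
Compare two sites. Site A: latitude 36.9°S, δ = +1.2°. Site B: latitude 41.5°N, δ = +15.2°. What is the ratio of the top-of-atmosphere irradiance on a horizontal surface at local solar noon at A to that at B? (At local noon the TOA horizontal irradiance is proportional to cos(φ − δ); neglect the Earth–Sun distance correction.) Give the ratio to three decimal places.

A: cos θ_z = cos(-36.9° − (1.2°)) = 0.7869.
B: cos θ_z = cos(41.5° − (15.2°)) = 0.8965.
Ratio A/B = 0.7869 / 0.8965 = 0.8777.

0.878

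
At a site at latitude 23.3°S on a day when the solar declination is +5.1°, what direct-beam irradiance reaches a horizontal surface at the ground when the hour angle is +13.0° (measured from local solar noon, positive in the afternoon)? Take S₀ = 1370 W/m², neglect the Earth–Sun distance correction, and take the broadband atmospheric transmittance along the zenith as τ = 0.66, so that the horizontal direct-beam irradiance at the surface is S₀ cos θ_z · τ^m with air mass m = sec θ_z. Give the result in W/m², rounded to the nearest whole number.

cos θ_z = sin(-23.3°) sin(5.1°) + cos(-23.3°) cos(5.1°) cos(13.00°) = -0.0352 + 0.8914 = 0.8562.
Air mass m = 1/cos θ_z = 1/0.8562 = 1.168; τ^m = 0.66^1.168 = 0.6155.
Surface direct beam = 1370 × 0.8562 × 0.6155 = 721.98 W/m².

722 W/m²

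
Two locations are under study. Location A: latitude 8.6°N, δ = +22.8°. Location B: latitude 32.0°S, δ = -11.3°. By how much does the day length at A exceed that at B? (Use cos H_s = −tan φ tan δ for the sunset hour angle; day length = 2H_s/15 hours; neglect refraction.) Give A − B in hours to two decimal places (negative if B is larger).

A: H_s = arccos(−tan 8.6° · tan 22.8°) = 93.64°, so 2H_s/15 = 12.4853 h.
B: H_s = arccos(−tan -32.0° · tan -11.3°) = 97.17°, so 2H_s/15 = 12.9560 h.
A − B = 12.4853 − 12.9560 = -0.4707 h.

-0.47 h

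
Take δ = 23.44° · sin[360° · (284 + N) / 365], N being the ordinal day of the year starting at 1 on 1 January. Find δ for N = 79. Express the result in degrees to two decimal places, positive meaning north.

-0.81°

360 × (284 + 79) / 365 = 358.027°; sin(358.027°) = -0.0344.
δ = 23.44 × -0.0344 = -0.806° ≈ -0.81°.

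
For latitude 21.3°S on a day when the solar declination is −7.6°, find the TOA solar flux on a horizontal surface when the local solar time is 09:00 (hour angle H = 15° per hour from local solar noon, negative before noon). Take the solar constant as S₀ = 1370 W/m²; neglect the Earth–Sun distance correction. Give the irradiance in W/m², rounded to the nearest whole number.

Hour angle H = 15° × (9 − 12) = -45.00°.
With φ = -21.3°, δ = -7.6°, H = -45.00°: sin φ sin δ = 0.0480, cos φ cos δ cos H = 0.6530, so cos θ_z = 0.7010.
Top-of-atmosphere irradiance = S₀ cos θ_z = 1370 × 0.7010 = 960.37 W/m².

960 W/m²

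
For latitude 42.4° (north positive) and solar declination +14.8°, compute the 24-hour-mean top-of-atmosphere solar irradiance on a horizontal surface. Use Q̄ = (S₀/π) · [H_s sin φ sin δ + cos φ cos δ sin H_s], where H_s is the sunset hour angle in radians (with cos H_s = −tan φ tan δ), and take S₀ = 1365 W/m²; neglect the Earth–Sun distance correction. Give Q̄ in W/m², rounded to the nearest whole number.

cos H_s = −tan(42.4°) · tan(14.8°) = -0.2413, so H_s = arccos(-0.2413) = 103.96°. In radians, H_s = 1.8144.
H_s sin φ sin δ = 1.8144 × 0.6743 × 0.2554 = 0.3125.
cos φ cos δ sin H_s = 0.7385 × 0.9668 × 0.9705 = 0.6929.
Q̄ = (1365/π) × (0.3125 + 0.6929) = 434.49 × 1.0054 = 436.84 W/m².

437 W/m²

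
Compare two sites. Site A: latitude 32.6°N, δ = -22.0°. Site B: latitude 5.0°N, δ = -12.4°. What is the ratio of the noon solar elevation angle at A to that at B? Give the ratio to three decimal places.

A: 90° − |32.6 − (-22.0)| = 35.40°.
B: 90° − |5.0 − (-12.4)| = 72.60°.
Ratio A/B = 35.4000 / 72.6000 = 0.4876.

0.488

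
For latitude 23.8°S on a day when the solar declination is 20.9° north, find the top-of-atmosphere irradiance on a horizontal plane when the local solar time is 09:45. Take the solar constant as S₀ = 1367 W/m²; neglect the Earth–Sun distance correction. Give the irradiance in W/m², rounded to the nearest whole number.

Hour angle H = 15° × (9.75 − 12) = -33.75°.
With φ = -23.8°, δ = 20.9°, H = -33.75°: sin φ sin δ = -0.1440, cos φ cos δ cos H = 0.7107, so cos θ_z = 0.5667.
Top-of-atmosphere irradiance = S₀ cos θ_z = 1367 × 0.5667 = 774.68 W/m².

775 W/m²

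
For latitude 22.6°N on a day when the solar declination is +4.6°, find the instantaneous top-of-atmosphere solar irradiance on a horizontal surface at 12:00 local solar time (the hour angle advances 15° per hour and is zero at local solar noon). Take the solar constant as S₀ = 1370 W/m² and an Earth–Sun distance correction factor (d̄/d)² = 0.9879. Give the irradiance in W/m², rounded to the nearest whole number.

1287 W/m²

Hour angle H = 15° × (12 − 12) = 0.00°.
cos θ_z = sin(22.6°) sin(4.6°) + cos(22.6°) cos(4.6°) cos(0.00°) = 0.0308 + 0.9202 = 0.9510.
Top-of-atmosphere irradiance = S₀ (d̄/d)² cos θ_z = 1370 × 0.9879 × 0.9510 = 1287.11 W/m².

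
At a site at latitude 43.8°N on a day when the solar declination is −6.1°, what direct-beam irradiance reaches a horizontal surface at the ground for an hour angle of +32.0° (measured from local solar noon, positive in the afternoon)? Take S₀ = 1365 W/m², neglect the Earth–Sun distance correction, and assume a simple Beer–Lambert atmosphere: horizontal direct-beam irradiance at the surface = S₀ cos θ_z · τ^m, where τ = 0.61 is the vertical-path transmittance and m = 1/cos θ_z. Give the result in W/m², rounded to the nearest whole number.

290 W/m²

With φ = 43.8°, δ = -6.1°, H = 32.00°: sin φ sin δ = -0.0735, cos φ cos δ cos H = 0.6086, so cos θ_z = 0.5351.
Air mass m = 1/cos θ_z = 1/0.5351 = 1.869; τ^m = 0.61^1.869 = 0.3970.
Surface direct beam = 1365 × 0.5351 × 0.3970 = 289.97 W/m².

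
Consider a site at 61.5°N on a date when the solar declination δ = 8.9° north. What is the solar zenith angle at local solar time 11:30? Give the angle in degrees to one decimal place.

52.9°

Hour angle H = 15° × (11.5 − 12) = -7.50°.
cos θ_z = sin φ sin δ + cos φ cos δ cos H = (0.8788)(0.1547) + (0.4772)(0.9880)(0.9914) = 0.6034.
θ_z = arccos(0.6034) = 52.89°.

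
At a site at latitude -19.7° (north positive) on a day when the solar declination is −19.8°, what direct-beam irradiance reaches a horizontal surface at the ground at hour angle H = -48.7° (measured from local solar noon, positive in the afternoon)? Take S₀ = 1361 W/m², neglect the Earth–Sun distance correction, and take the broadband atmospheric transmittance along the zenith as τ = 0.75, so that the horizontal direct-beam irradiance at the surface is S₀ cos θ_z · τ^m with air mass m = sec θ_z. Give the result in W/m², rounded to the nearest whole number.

630 W/m²

With φ = -19.7°, δ = -19.8°, H = -48.70°: sin φ sin δ = 0.1142, cos φ cos δ cos H = 0.5846, so cos θ_z = 0.6988.
Air mass m = 1/cos θ_z = 1/0.6988 = 1.431; τ^m = 0.75^1.431 = 0.6625.
Surface direct beam = 1361 × 0.6988 × 0.6625 = 630.08 W/m².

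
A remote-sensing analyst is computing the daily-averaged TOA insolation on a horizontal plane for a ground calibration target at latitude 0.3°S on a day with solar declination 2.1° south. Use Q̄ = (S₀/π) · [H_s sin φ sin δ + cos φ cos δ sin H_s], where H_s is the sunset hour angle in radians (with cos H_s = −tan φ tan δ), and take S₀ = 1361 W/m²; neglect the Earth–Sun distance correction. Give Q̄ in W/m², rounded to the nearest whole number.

433 W/m²

The sunset hour angle satisfies cos H_s = −tan φ tan δ = -0.0002, giving H_s = 90.01°. In radians, H_s = 1.5710.
H_s sin φ sin δ = 1.5710 × -0.0052 × -0.0366 = 0.0003.
cos φ cos δ sin H_s = 1.0000 × 0.9993 × 1.0000 = 0.9993.
Q̄ = (1361/π) × (0.0003 + 0.9993) = 433.22 × 0.9996 = 433.05 W/m².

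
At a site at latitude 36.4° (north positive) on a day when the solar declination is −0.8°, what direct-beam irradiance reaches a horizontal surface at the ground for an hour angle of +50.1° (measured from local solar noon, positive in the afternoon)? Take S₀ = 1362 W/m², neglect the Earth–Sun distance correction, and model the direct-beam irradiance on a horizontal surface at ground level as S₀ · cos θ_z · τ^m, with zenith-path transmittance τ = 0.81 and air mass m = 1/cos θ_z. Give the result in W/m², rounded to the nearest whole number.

457 W/m²

cos θ_z = sin(36.4°) sin(-0.8°) + cos(36.4°) cos(-0.8°) cos(50.10°) = -0.0083 + 0.5162 = 0.5079.
Air mass m = 1/cos θ_z = 1/0.5079 = 1.969; τ^m = 0.81^1.969 = 0.6604.
Surface direct beam = 1362 × 0.5079 × 0.6604 = 456.84 W/m².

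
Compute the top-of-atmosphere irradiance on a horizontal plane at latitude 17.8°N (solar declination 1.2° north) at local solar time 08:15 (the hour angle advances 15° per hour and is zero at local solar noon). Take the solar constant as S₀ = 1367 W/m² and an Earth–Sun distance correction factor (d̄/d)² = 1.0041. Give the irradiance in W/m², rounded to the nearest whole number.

Hour angle H = 15° × (8.25 − 12) = -56.25°.
cos θ_z = sin(17.8°) sin(1.2°) + cos(17.8°) cos(1.2°) cos(-56.25°) = 0.0064 + 0.5289 = 0.5353.
Top-of-atmosphere irradiance = S₀ (d̄/d)² cos θ_z = 1367 × 1.0041 × 0.5353 = 734.76 W/m².

735 W/m²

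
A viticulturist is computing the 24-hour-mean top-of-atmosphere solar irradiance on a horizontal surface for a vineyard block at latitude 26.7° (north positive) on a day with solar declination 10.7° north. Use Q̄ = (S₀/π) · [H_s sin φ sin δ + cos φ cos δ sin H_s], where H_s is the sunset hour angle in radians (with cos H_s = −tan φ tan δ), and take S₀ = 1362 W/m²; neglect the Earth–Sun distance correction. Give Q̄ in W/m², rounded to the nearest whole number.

The sunset hour angle satisfies cos H_s = −tan φ tan δ = -0.0950, giving H_s = 95.45°. In radians, H_s = 1.6659.
H_s sin φ sin δ = 1.6659 × 0.4493 × 0.1857 = 0.1390.
cos φ cos δ sin H_s = 0.8934 × 0.9826 × 0.9955 = 0.8739.
Q̄ = (1362/π) × (0.1390 + 0.8739) = 433.54 × 1.0129 = 439.13 W/m².

439 W/m²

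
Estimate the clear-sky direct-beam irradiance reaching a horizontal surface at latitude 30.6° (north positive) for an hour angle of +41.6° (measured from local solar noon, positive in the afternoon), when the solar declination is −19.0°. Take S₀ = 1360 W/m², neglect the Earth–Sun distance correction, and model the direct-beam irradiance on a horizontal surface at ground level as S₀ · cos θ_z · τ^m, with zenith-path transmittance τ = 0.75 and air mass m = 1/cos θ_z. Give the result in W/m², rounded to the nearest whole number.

315 W/m²

cos θ_z = sin(30.6°) sin(-19.0°) + cos(30.6°) cos(-19.0°) cos(41.60°) = -0.1657 + 0.6086 = 0.4429.
Air mass m = 1/cos θ_z = 1/0.4429 = 2.258; τ^m = 0.75^2.258 = 0.5223.
Surface direct beam = 1360 × 0.4429 × 0.5223 = 314.60 W/m².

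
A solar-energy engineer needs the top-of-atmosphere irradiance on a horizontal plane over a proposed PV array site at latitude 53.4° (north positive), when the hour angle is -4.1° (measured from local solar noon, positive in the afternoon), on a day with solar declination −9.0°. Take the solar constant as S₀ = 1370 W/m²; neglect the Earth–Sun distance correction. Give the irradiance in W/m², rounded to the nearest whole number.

633 W/m²

cos θ_z = sin φ sin δ + cos φ cos δ cos H = (0.8028)(-0.1564) + (0.5962)(0.9877)(0.9974) = 0.4618.
Top-of-atmosphere irradiance = S₀ cos θ_z = 1370 × 0.4618 = 632.67 W/m².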